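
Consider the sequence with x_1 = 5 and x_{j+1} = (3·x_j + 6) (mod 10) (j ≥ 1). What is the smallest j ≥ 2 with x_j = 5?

5

Computing terms: x_1 = 5, x_2 = 1, x_3 = 9, x_4 = 3, x_5 = 5.
The sequence repeats with period 4.
The value 5 next appears (with j ≥ 2) at x_5.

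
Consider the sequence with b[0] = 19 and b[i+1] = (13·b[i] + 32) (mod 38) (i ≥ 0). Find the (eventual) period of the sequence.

18

b[0] = 19, b[1] = 13, b[2] = 11, b[3] = 23, b[4] = 27, b[5] = 3, b[6] = 33, b[7] = 5, b[8] = 21, b[9] = 1, b[10] = 7, b[11] = 9, b[12] = 35, b[13] = 31, b[14] = 17, b[15] = 25, b[16] = 15, b[17] = 37, b[18] = 19.
The sequence repeats with period 18.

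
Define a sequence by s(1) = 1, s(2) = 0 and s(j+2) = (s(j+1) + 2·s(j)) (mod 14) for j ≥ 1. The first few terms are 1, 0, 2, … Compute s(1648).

We have s(1) = 1; s(2) = 0; s(3) = 2; s(4) = 2; s(5) = 6; s(6) = 10; s(7) = 8; s(8) = 0; s(9) = 2.
Since (s(8), s(9)) = (s(2), s(3)) = (0, 2) (two consecutive terms determine the rest), the sequence is eventually periodic: after a pre-period of length 1 it cycles with period 6.
For j ≥ 2, s(j) depends only on (j - 2) mod 6. (1648 - 2) mod 6 = 2, so s(1648) = s(4) = 2.

2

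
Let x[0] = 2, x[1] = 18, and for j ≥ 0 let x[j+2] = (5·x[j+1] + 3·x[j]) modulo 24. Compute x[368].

Computing terms: x[0] = 2, x[1] = 18, x[2] = 0, x[3] = 6, x[4] = 6, x[5] = 0, x[6] = 18, x[7] = 18, x[8] = 0.
Since (x[7], x[8]) = (x[1], x[2]) = (18, 0) (two consecutive terms determine the rest), the sequence is eventually periodic: after a pre-period of length 1 it cycles with period 6.
For j ≥ 1, x[j] depends only on (j - 1) mod 6. (368 - 1) mod 6 = 1, so x[368] = x[2] = 0.

0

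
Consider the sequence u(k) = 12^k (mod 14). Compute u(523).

12

Listing terms: u(0) = 1,  u(1) = 12,  u(2) = 4,  u(3) = 6,  u(4) = 2,  u(5) = 10,  u(6) = 8,  u(7) = 12.
Since u(7) = u(1) = 12, the sequence is eventually periodic: after a pre-period of length 1 it cycles with period 6.
For k ≥ 1, u(k) depends only on (k - 1) mod 6. (523 - 1) mod 6 = 0, so u(523) = u(1) = 12.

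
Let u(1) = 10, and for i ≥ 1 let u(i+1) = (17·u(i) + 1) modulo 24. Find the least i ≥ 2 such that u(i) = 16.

7

Computing terms: u(1) = 10, u(2) = 3, u(3) = 4, u(4) = 21, u(5) = 22, u(6) = 15, u(7) = 16, u(8) = 9, u(9) = 10.
The sequence repeats with period 8.
The value 16 first appears (with i ≥ 2) at u(7).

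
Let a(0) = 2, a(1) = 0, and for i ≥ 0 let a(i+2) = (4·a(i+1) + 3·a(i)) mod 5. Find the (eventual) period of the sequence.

24

We have a(0) = 2, a(1) = 0, a(2) = 1, a(3) = 4, a(4) = 4, a(5) = 3, a(6) = 4, a(7) = 0, a(8) = 2, a(9) = 3, a(10) = 3, a(11) = 1, a(12) = 3, a(13) = 0, a(14) = 4, a(15) = 1, a(16) = 1, a(17) = 2, a(18) = 1, a(19) = 0, a(20) = 3, a(21) = 2, a(22) = 2, a(23) = 4, a(24) = 2, a(25) = 0.
Since (a(24), a(25)) = (a(0), a(1)) = (2, 0) (two consecutive terms determine the rest), the sequence is periodic with period 24.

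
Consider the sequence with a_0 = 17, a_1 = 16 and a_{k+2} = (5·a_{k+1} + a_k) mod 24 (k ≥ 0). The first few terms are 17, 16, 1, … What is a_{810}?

13

Listing terms: a_0 = 17,  a_1 = 16,  a_2 = 1,  a_3 = 21,  a_4 = 10,  a_5 = 23,  a_6 = 5,  a_7 = 0,  a_8 = 5,  a_9 = 1,  a_{10} = 10,  a_{11} = 3,  a_{12} = 1,  a_{13} = 8,  a_{14} = 17,  a_{15} = 21,  a_{16} = 2,  a_{17} = 7,  a_{18} = 13,  a_{19} = 0,  a_{20} = 13,  a_{21} = 17,  a_{22} = 2,  a_{23} = 3,  a_{24} = 17,  a_{25} = 16.
Since (a_{24}, a_{25}) = (a_0, a_1) = (17, 16) (two consecutive terms determine the rest), the sequence is periodic with period 24.
So a_{810} = a_{0 + ((810-0) mod 24)} = a_{18} = 13.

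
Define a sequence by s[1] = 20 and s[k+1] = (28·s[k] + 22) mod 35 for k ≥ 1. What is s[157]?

We have s[1] = 20, s[2] = 22, s[3] = 8, s[4] = 1, s[5] = 15, s[6] = 22.
Since s[6] = s[2] = 22, the sequence is eventually periodic: after a pre-period of length 1 it cycles with period 4.
For k ≥ 2, s[k] depends only on (k - 2) mod 4. (157 - 2) mod 4 = 3, so s[157] = s[5] = 15.

15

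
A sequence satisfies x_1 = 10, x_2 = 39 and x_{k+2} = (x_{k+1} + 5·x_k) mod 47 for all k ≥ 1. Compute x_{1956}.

We have x_1 = 10,  x_2 = 39,  x_3 = 42,  x_4 = 2,  x_5 = 24,  x_6 = 34,  x_7 = 13,  x_8 = 42,  x_9 = 13,  x_{10} = 35,  x_{11} = 6,  x_{12} = 40,  x_{13} = 23,  x_{14} = 35,  x_{15} = 9,  x_{16} = 43,  x_{17} = 41,  x_{18} = 21,  x_{19} = 38,  x_{20} = 2,  x_{21} = 4,  x_{22} = 14,  x_{23} = 34,  x_{24} = 10,  x_{25} = 39.
The sequence repeats with period 23.
So x_{1956} = x_{1 + ((1956-1) mod 23)} = x_1 = 10.

10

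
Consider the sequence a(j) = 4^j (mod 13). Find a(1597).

Computing terms: a(1) = 4,  a(2) = 3,  a(3) = 12,  a(4) = 9,  a(5) = 10,  a(6) = 1,  a(7) = 4.
Since a(7) = a(1) = 4, the sequence is periodic with period 6.
(1597 - 1) mod 6 = 0, so a(1597) = a(1) = 4.

4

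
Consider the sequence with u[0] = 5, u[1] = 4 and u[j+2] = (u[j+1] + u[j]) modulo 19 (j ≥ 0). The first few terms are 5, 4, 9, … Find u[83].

Listing terms: u[0] = 5,  u[1] = 4,  u[2] = 9,  u[3] = 13,  u[4] = 3,  u[5] = 16,  u[6] = 0,  u[7] = 16,  u[8] = 16,  u[9] = 13,  u[10] = 10,  u[11] = 4,  u[12] = 14,  u[13] = 18,  u[14] = 13,  u[15] = 12,  u[16] = 6,  u[17] = 18,  u[18] = 5,  u[19] = 4.
The sequence repeats with period 18.
So u[83] = u[0 + ((83-0) mod 18)] = u[11] = 4.

4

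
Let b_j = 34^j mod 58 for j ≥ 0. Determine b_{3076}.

20

Computing terms: b_0 = 1,  b_1 = 34,  b_2 = 54,  b_3 = 38,  b_4 = 16,  b_5 = 22,  b_6 = 52,  b_7 = 28,  b_8 = 24,  b_9 = 4,  b_{10} = 20,  b_{11} = 42,  b_{12} = 36,  b_{13} = 6,  b_{14} = 30,  b_{15} = 34.
Since b_{15} = b_1 = 34, the sequence is eventually periodic: after a pre-period of length 1 it cycles with period 14.
For j ≥ 1, b_j depends only on (j - 1) mod 14. (3076 - 1) mod 14 = 9, so b_{3076} = b_{10} = 20.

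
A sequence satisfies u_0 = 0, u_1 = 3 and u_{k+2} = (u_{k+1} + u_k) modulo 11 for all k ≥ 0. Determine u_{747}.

Listing terms: u_0 = 0,  u_1 = 3,  u_2 = 3,  u_3 = 6,  u_4 = 9,  u_5 = 4,  u_6 = 2,  u_7 = 6,  u_8 = 8,  u_9 = 3,  u_{10} = 0,  u_{11} = 3.
Since (u_{10}, u_{11}) = (u_0, u_1) = (0, 3) (two consecutive terms determine the rest), the sequence is periodic with period 10.
(747 - 0) mod 10 = 7, so u_{747} = u_7 = 6.

6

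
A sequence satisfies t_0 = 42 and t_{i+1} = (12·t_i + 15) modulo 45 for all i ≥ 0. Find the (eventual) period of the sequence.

t_0 = 42,  t_1 = 24,  t_2 = 33,  t_3 = 6,  t_4 = 42.
Since t_4 = t_0 = 42, the sequence is periodic with period 4.

4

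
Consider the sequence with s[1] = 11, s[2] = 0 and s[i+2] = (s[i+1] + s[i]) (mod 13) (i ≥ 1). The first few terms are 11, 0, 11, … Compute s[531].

Listing terms: s[1] = 11, s[2] = 0, s[3] = 11, s[4] = 11, s[5] = 9, s[6] = 7, s[7] = 3, s[8] = 10, s[9] = 0, s[10] = 10, s[11] = 10, s[12] = 7, s[13] = 4, s[14] = 11, s[15] = 2, s[16] = 0, s[17] = 2, s[18] = 2, s[19] = 4, s[20] = 6, s[21] = 10, s[22] = 3, s[23] = 0, s[24] = 3, s[25] = 3, s[26] = 6, s[27] = 9, s[28] = 2, s[29] = 11, s[30] = 0.
Since (s[29], s[30]) = (s[1], s[2]) = (11, 0) (two consecutive terms determine the rest), the sequence is periodic with period 28.
So s[531] = s[1 + ((531-1) mod 28)] = s[27] = 9.

9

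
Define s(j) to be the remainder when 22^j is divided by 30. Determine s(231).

Listing terms: s(0) = 1,  s(1) = 22,  s(2) = 4,  s(3) = 28,  s(4) = 16,  s(5) = 22.
Since s(5) = s(1) = 22, the sequence is eventually periodic: after a pre-period of length 1 it cycles with period 4.
For j ≥ 1, s(j) depends only on (j - 1) mod 4. (231 - 1) mod 4 = 2, so s(231) = s(3) = 28.

28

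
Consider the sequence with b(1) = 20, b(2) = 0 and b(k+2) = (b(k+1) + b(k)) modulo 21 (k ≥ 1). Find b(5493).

19

b(1) = 20, b(2) = 0, b(3) = 20, b(4) = 20, b(5) = 19, b(6) = 18, b(7) = 16, b(8) = 13, b(9) = 8, b(10) = 0, b(11) = 8, b(12) = 8, b(13) = 16, b(14) = 3, b(15) = 19, b(16) = 1, b(17) = 20, b(18) = 0.
The sequence repeats with period 16.
So b(5493) = b(1 + ((5493-1) mod 16)) = b(5) = 19.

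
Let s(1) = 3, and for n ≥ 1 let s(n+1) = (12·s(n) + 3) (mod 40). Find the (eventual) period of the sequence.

4

s(1) = 3; s(2) = 39; s(3) = 31; s(4) = 15; s(5) = 23; s(6) = 39.
Since s(6) = s(2) = 39, the sequence is eventually periodic: after a pre-period of length 1 it cycles with period 4.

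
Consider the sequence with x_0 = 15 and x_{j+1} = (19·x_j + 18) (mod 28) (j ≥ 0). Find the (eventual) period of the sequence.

x_0 = 15, x_1 = 23, x_2 = 7, x_3 = 11, x_4 = 3, x_5 = 19, x_6 = 15.
Since x_6 = x_0 = 15, the sequence is periodic with period 6.

6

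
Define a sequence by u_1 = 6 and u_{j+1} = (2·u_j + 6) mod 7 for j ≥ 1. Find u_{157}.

u_1 = 6; u_2 = 4; u_3 = 0; u_4 = 6.
Since u_4 = u_1 = 6, the sequence is periodic with period 3.
(157 - 1) mod 3 = 0, so u_{157} = u_1 = 6.

6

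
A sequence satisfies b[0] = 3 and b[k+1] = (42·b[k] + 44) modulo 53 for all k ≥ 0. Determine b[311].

23

Computing terms: b[0] = 3; b[1] = 11; b[2] = 29; b[3] = 43; b[4] = 48; b[5] = 46; b[6] = 15; b[7] = 38; b[8] = 50; b[9] = 24; b[10] = 45; b[11] = 26; b[12] = 23; b[13] = 3.
Since b[13] = b[0] = 3, the sequence is periodic with period 13.
(311 - 0) mod 13 = 12, so b[311] = b[12] = 23.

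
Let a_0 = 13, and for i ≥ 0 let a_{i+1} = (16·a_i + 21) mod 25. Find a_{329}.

17

a_0 = 13,  a_1 = 4,  a_2 = 10,  a_3 = 6,  a_4 = 17,  a_5 = 18,  a_6 = 9,  a_7 = 15,  a_8 = 11,  a_9 = 22,  a_{10} = 23,  a_{11} = 14,  a_{12} = 20,  a_{13} = 16,  a_{14} = 2,  a_{15} = 3,  a_{16} = 19,  a_{17} = 0,  a_{18} = 21,  a_{19} = 7,  a_{20} = 8,  a_{21} = 24,  a_{22} = 5,  a_{23} = 1,  a_{24} = 12,  a_{25} = 13.
Since a_{25} = a_0 = 13, the sequence is periodic with period 25.
(329 - 0) mod 25 = 4, so a_{329} = a_4 = 17.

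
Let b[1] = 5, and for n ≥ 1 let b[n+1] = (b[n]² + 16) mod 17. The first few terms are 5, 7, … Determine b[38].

b[1] = 5; b[2] = 7; b[3] = 14; b[4] = 8; b[5] = 12; b[6] = 7.
Since b[6] = b[2] = 7, the sequence is eventually periodic: after a pre-period of length 1 it cycles with period 4.
For n ≥ 2, b[n] depends only on (n - 2) mod 4. (38 - 2) mod 4 = 0, so b[38] = b[2] = 7.

7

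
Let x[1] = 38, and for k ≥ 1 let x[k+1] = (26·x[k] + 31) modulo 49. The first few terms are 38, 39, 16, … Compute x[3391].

We have x[1] = 38, x[2] = 39, x[3] = 16, x[4] = 6, x[5] = 40, x[6] = 42, x[7] = 45, x[8] = 25, x[9] = 44, x[10] = 48, x[11] = 5, x[12] = 14, x[13] = 3, x[14] = 11, x[15] = 23, x[16] = 41, x[17] = 19, x[18] = 35, x[19] = 10, x[20] = 46, x[21] = 2, x[22] = 34, x[23] = 33, x[24] = 7, x[25] = 17, x[26] = 32, x[27] = 30, x[28] = 27, x[29] = 47, x[30] = 28, x[31] = 24, x[32] = 18, x[33] = 9, x[34] = 20, x[35] = 12, x[36] = 0, x[37] = 31, x[38] = 4, x[39] = 37, x[40] = 13, x[41] = 26, x[42] = 21, x[43] = 38.
The sequence repeats with period 42.
(3391 - 1) mod 42 = 30, so x[3391] = x[31] = 24.

24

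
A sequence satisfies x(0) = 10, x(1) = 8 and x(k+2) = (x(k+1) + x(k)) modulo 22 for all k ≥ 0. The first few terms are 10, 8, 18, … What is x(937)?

8

Listing terms: x(0) = 10,  x(1) = 8,  x(2) = 18,  x(3) = 4,  x(4) = 0,  x(5) = 4,  x(6) = 4,  x(7) = 8,  x(8) = 12,  x(9) = 20,  x(10) = 10,  x(11) = 8.
The sequence repeats with period 10.
(937 - 0) mod 10 = 7, so x(937) = x(7) = 8.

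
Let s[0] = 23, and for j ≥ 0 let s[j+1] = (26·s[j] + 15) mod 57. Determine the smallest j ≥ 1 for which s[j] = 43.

s[0] = 23; s[1] = 43; s[2] = 50; s[3] = 4; s[4] = 5; s[5] = 31; s[6] = 23.
The sequence repeats with period 6.
The value 43 first appears (with j ≥ 1) at s[1].

1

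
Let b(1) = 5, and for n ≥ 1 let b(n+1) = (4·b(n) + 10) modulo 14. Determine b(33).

Computing terms: b(1) = 5, b(2) = 2, b(3) = 4, b(4) = 12, b(5) = 2.
Since b(5) = b(2) = 2, the sequence is eventually periodic: after a pre-period of length 1 it cycles with period 3.
For n ≥ 2, b(n) depends only on (n - 2) mod 3. (33 - 2) mod 3 = 1, so b(33) = b(3) = 4.

4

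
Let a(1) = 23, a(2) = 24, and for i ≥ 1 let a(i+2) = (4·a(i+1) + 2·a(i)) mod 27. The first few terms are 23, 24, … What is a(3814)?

13

Listing terms: a(1) = 23, a(2) = 24, a(3) = 7, a(4) = 22, a(5) = 21, a(6) = 20, a(7) = 14, a(8) = 15, a(9) = 7, a(10) = 4, a(11) = 3, a(12) = 20, a(13) = 5, a(14) = 6, a(15) = 7, a(16) = 13, a(17) = 12, a(18) = 20, a(19) = 23, a(20) = 24.
The sequence repeats with period 18.
So a(3814) = a(1 + ((3814-1) mod 18)) = a(16) = 13.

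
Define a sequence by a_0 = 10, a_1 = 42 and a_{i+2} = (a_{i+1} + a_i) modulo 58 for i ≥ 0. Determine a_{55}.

32

Computing terms: a_0 = 10, a_1 = 42, a_2 = 52, a_3 = 36, a_4 = 30, a_5 = 8, a_6 = 38, a_7 = 46, a_8 = 26, a_9 = 14, a_{10} = 40, a_{11} = 54, a_{12} = 36, a_{13} = 32, a_{14} = 10, a_{15} = 42.
The sequence repeats with period 14.
(55 - 0) mod 14 = 13, so a_{55} = a_{13} = 32.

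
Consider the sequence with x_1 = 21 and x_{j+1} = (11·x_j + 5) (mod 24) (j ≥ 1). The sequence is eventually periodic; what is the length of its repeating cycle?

4

x_1 = 21, x_2 = 20, x_3 = 9, x_4 = 8, x_5 = 21.
Since x_5 = x_1 = 21, the sequence is periodic with period 4.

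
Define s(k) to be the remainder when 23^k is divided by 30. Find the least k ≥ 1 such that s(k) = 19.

s(0) = 1, s(1) = 23, s(2) = 19, s(3) = 17, s(4) = 1.
The sequence repeats with period 4.
The value 19 first appears (with k ≥ 1) at s(2).

2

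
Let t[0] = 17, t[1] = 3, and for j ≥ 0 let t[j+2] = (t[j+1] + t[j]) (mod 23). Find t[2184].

6

Computing terms: t[0] = 17,  t[1] = 3,  t[2] = 20,  t[3] = 0,  t[4] = 20,  t[5] = 20,  t[6] = 17,  t[7] = 14,  t[8] = 8,  t[9] = 22,  t[10] = 7,  t[11] = 6,  t[12] = 13,  t[13] = 19,  t[14] = 9,  t[15] = 5,  t[16] = 14,  t[17] = 19,  t[18] = 10,  t[19] = 6,  t[20] = 16,  t[21] = 22,  t[22] = 15,  t[23] = 14,  t[24] = 6,  t[25] = 20,  t[26] = 3,  t[27] = 0,  t[28] = 3,  t[29] = 3,  t[30] = 6,  t[31] = 9,  t[32] = 15,  t[33] = 1,  t[34] = 16,  t[35] = 17,  t[36] = 10,  t[37] = 4,  t[38] = 14,  t[39] = 18,  t[40] = 9,  t[41] = 4,  t[42] = 13,  t[43] = 17,  t[44] = 7,  t[45] = 1,  t[46] = 8,  t[47] = 9,  t[48] = 17,  t[49] = 3.
The sequence repeats with period 48.
(2184 - 0) mod 48 = 24, so t[2184] = t[24] = 6.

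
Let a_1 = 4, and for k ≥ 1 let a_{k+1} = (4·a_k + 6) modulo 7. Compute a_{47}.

Computing terms: a_1 = 4; a_2 = 1; a_3 = 3; a_4 = 4.
Since a_4 = a_1 = 4, the sequence is periodic with period 3.
(47 - 1) mod 3 = 1, so a_{47} = a_2 = 1.

1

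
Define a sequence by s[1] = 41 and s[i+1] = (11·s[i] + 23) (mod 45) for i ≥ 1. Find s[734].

We have s[1] = 41,  s[2] = 24,  s[3] = 17,  s[4] = 30,  s[5] = 38,  s[6] = 36,  s[7] = 14,  s[8] = 42,  s[9] = 35,  s[10] = 3,  s[11] = 11,  s[12] = 9,  s[13] = 32,  s[14] = 15,  s[15] = 8,  s[16] = 21,  s[17] = 29,  s[18] = 27,  s[19] = 5,  s[20] = 33,  s[21] = 26,  s[22] = 39,  s[23] = 2,  s[24] = 0,  s[25] = 23,  s[26] = 6,  s[27] = 44,  s[28] = 12,  s[29] = 20,  s[30] = 18,  s[31] = 41.
The sequence repeats with period 30.
(734 - 1) mod 30 = 13, so s[734] = s[14] = 15.

15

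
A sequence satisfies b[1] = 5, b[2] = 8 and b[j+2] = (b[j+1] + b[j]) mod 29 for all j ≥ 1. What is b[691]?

Listing terms: b[1] = 5, b[2] = 8, b[3] = 13, b[4] = 21, b[5] = 5, b[6] = 26, b[7] = 2, b[8] = 28, b[9] = 1, b[10] = 0, b[11] = 1, b[12] = 1, b[13] = 2, b[14] = 3, b[15] = 5, b[16] = 8.
Since (b[15], b[16]) = (b[1], b[2]) = (5, 8) (two consecutive terms determine the rest), the sequence is periodic with period 14.
(691 - 1) mod 14 = 4, so b[691] = b[5] = 5.

5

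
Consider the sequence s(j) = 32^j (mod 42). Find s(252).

22

Computing terms: s(0) = 1, s(1) = 32, s(2) = 16, s(3) = 8, s(4) = 4, s(5) = 2, s(6) = 22, s(7) = 32.
Since s(7) = s(1) = 32, the sequence is eventually periodic: after a pre-period of length 1 it cycles with period 6.
For j ≥ 1, s(j) depends only on (j - 1) mod 6. (252 - 1) mod 6 = 5, so s(252) = s(6) = 22.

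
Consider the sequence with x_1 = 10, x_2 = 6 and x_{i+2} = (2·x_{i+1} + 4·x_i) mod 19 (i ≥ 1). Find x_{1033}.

5

Listing terms: x_1 = 10,  x_2 = 6,  x_3 = 14,  x_4 = 14,  x_5 = 8,  x_6 = 15,  x_7 = 5,  x_8 = 13,  x_9 = 8,  x_{10} = 11,  x_{11} = 16,  x_{12} = 0,  x_{13} = 7,  x_{14} = 14,  x_{15} = 18,  x_{16} = 16,  x_{17} = 9,  x_{18} = 6,  x_{19} = 10,  x_{20} = 6.
The sequence repeats with period 18.
So x_{1033} = x_{1 + ((1033-1) mod 18)} = x_7 = 5.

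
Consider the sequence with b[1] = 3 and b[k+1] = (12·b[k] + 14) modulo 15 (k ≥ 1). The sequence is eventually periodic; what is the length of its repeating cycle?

4

b[1] = 3, b[2] = 5, b[3] = 14, b[4] = 2, b[5] = 8, b[6] = 5.
Since b[6] = b[2] = 5, the sequence is eventually periodic: after a pre-period of length 1 it cycles with period 4.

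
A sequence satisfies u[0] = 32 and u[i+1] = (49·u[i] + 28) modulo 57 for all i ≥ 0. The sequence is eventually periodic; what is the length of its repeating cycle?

u[0] = 32; u[1] = 0; u[2] = 28; u[3] = 32.
The sequence repeats with period 3.

3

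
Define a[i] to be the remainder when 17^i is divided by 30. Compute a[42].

Listing terms: a[1] = 17; a[2] = 19; a[3] = 23; a[4] = 1; a[5] = 17.
The sequence repeats with period 4.
(42 - 1) mod 4 = 1, so a[42] = a[2] = 19.

19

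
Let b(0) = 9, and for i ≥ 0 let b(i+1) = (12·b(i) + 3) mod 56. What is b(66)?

23

b(0) = 9,  b(1) = 55,  b(2) = 47,  b(3) = 7,  b(4) = 31,  b(5) = 39,  b(6) = 23,  b(7) = 55.
Since b(7) = b(1) = 55, the sequence is eventually periodic: after a pre-period of length 1 it cycles with period 6.
For i ≥ 1, b(i) depends only on (i - 1) mod 6. (66 - 1) mod 6 = 5, so b(66) = b(6) = 23.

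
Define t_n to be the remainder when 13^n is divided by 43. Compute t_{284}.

We have t_1 = 13; t_2 = 40; t_3 = 4; t_4 = 9; t_5 = 31; t_6 = 16; t_7 = 36; t_8 = 38; t_9 = 21; t_{10} = 15; t_{11} = 23; t_{12} = 41; t_{13} = 17; t_{14} = 6; t_{15} = 35; t_{16} = 25; t_{17} = 24; t_{18} = 11; t_{19} = 14; t_{20} = 10; t_{21} = 1; t_{22} = 13.
Since t_{22} = t_1 = 13, the sequence is periodic with period 21.
So t_{284} = t_{1 + ((284-1) mod 21)} = t_{11} = 23.

23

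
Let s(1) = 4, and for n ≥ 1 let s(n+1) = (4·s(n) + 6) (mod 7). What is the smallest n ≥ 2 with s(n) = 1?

2

We have s(1) = 4, s(2) = 1, s(3) = 3, s(4) = 4.
Since s(4) = s(1) = 4, the sequence is periodic with period 3.
The value 1 first appears (with n ≥ 2) at s(2).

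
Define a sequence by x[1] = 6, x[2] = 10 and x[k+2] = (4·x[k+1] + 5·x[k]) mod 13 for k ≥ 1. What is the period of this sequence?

4

Computing terms: x[1] = 6; x[2] = 10; x[3] = 5; x[4] = 5; x[5] = 6; x[6] = 10.
Since (x[5], x[6]) = (x[1], x[2]) = (6, 10) (two consecutive terms determine the rest), the sequence is periodic with period 4.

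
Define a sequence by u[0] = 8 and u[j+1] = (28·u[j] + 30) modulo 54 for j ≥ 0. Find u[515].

u[0] = 8,  u[1] = 38,  u[2] = 14,  u[3] = 44,  u[4] = 20,  u[5] = 50,  u[6] = 26,  u[7] = 2,  u[8] = 32,  u[9] = 8.
Since u[9] = u[0] = 8, the sequence is periodic with period 9.
So u[515] = u[0 + ((515-0) mod 9)] = u[2] = 14.

14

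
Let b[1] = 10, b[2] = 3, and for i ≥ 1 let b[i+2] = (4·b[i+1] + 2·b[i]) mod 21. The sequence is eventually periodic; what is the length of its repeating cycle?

We have b[1] = 10, b[2] = 3, b[3] = 11, b[4] = 8, b[5] = 12, b[6] = 1, b[7] = 7, b[8] = 9, b[9] = 8, b[10] = 8, b[11] = 6, b[12] = 19, b[13] = 4, b[14] = 12, b[15] = 14, b[16] = 17, b[17] = 12, b[18] = 19, b[19] = 16, b[20] = 18, b[21] = 20, b[22] = 11, b[23] = 0, b[24] = 1, b[25] = 4, b[26] = 18, b[27] = 17, b[28] = 20, b[29] = 9, b[30] = 13, b[31] = 7, b[32] = 12, b[33] = 20, b[34] = 20, b[35] = 15, b[36] = 16, b[37] = 10, b[38] = 9, b[39] = 14, b[40] = 11, b[41] = 9, b[42] = 16, b[43] = 19, b[44] = 3, b[45] = 8, b[46] = 17, b[47] = 0, b[48] = 13, b[49] = 10, b[50] = 3.
Since (b[49], b[50]) = (b[1], b[2]) = (10, 3) (two consecutive terms determine the rest), the sequence is periodic with period 48.

48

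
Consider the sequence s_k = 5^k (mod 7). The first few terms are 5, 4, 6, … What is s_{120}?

1

Listing terms: s_1 = 5; s_2 = 4; s_3 = 6; s_4 = 2; s_5 = 3; s_6 = 1; s_7 = 5.
Since s_7 = s_1 = 5, the sequence is periodic with period 6.
(120 - 1) mod 6 = 5, so s_{120} = s_6 = 1.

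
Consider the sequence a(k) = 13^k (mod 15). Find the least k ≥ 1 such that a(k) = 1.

4

Listing terms: a(0) = 1; a(1) = 13; a(2) = 4; a(3) = 7; a(4) = 1.
The sequence repeats with period 4.
The value 1 next appears (with k ≥ 1) at a(4).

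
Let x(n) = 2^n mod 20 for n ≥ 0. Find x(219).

8

x(0) = 1,  x(1) = 2,  x(2) = 4,  x(3) = 8,  x(4) = 16,  x(5) = 12,  x(6) = 4.
Since x(6) = x(2) = 4, the sequence is eventually periodic: after a pre-period of length 2 it cycles with period 4.
For n ≥ 2, x(n) depends only on (n - 2) mod 4. (219 - 2) mod 4 = 1, so x(219) = x(3) = 8.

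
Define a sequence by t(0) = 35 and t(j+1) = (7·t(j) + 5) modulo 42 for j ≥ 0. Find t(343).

40

t(0) = 35; t(1) = 40; t(2) = 33; t(3) = 26; t(4) = 19; t(5) = 12; t(6) = 5; t(7) = 40.
Since t(7) = t(1) = 40, the sequence is eventually periodic: after a pre-period of length 1 it cycles with period 6.
For j ≥ 1, t(j) depends only on (j - 1) mod 6. (343 - 1) mod 6 = 0, so t(343) = t(1) = 40.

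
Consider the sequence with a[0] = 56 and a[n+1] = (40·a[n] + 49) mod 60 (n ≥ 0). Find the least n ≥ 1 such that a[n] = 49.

2

Computing terms: a[0] = 56; a[1] = 9; a[2] = 49; a[3] = 29; a[4] = 9.
Since a[4] = a[1] = 9, the sequence is eventually periodic: after a pre-period of length 1 it cycles with period 3.
The value 49 first appears (with n ≥ 1) at a[2].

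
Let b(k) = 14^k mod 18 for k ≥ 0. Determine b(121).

14

b(0) = 1; b(1) = 14; b(2) = 16; b(3) = 8; b(4) = 4; b(5) = 2; b(6) = 10; b(7) = 14.
Since b(7) = b(1) = 14, the sequence is eventually periodic: after a pre-period of length 1 it cycles with period 6.
For k ≥ 1, b(k) depends only on (k - 1) mod 6. (121 - 1) mod 6 = 0, so b(121) = b(1) = 14.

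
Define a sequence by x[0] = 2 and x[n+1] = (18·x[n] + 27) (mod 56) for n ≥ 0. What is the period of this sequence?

3

Computing terms: x[0] = 2, x[1] = 7, x[2] = 41, x[3] = 37, x[4] = 21, x[5] = 13, x[6] = 37.
Since x[6] = x[3] = 37, the sequence is eventually periodic: after a pre-period of length 3 it cycles with period 3.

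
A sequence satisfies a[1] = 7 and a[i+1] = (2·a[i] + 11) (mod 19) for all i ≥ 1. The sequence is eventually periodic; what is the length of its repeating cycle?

We have a[1] = 7, a[2] = 6, a[3] = 4, a[4] = 0, a[5] = 11, a[6] = 14, a[7] = 1, a[8] = 13, a[9] = 18, a[10] = 9, a[11] = 10, a[12] = 12, a[13] = 16, a[14] = 5, a[15] = 2, a[16] = 15, a[17] = 3, a[18] = 17, a[19] = 7.
Since a[19] = a[1] = 7, the sequence is periodic with period 18.

18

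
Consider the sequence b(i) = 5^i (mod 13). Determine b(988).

We have b(1) = 5, b(2) = 12, b(3) = 8, b(4) = 1, b(5) = 5.
The sequence repeats with period 4.
(988 - 1) mod 4 = 3, so b(988) = b(4) = 1.

1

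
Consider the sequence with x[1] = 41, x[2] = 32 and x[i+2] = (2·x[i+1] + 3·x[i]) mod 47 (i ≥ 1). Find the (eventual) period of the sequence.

46

Computing terms: x[1] = 41; x[2] = 32; x[3] = 46; x[4] = 0; x[5] = 44; x[6] = 41; x[7] = 26; x[8] = 34; x[9] = 5; x[10] = 18; x[11] = 4; x[12] = 15; x[13] = 42; x[14] = 35; x[15] = 8; x[16] = 27; x[17] = 31; x[18] = 2; x[19] = 3; x[20] = 12; x[21] = 33; x[22] = 8; x[23] = 21; x[24] = 19; x[25] = 7; x[26] = 24; x[27] = 22; x[28] = 22; x[29] = 16; x[30] = 4; x[31] = 9; x[32] = 30; x[33] = 40; x[34] = 29; x[35] = 37; x[36] = 20; x[37] = 10; x[38] = 33; x[39] = 2; x[40] = 9; x[41] = 24; x[42] = 28; x[43] = 34; x[44] = 11; x[45] = 30; x[46] = 46; x[47] = 41; x[48] = 32.
Since (x[47], x[48]) = (x[1], x[2]) = (41, 32) (two consecutive terms determine the rest), the sequence is periodic with period 46.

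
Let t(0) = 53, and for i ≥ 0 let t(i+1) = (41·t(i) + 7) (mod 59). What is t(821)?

25

We have t(0) = 53, t(1) = 56, t(2) = 2, t(3) = 30, t(4) = 57, t(5) = 43, t(6) = 0, t(7) = 7, t(8) = 58, t(9) = 25, t(10) = 29, t(11) = 16, t(12) = 14, t(13) = 50, t(14) = 51, t(15) = 33, t(16) = 3, t(17) = 12, t(18) = 27, t(19) = 52, t(20) = 15, t(21) = 32, t(22) = 21, t(23) = 42, t(24) = 18, t(25) = 37, t(26) = 49, t(27) = 10, t(28) = 4, t(29) = 53.
Since t(29) = t(0) = 53, the sequence is periodic with period 29.
(821 - 0) mod 29 = 9, so t(821) = t(9) = 25.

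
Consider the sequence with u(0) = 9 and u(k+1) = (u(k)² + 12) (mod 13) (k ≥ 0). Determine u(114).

Listing terms: u(0) = 9; u(1) = 2; u(2) = 3; u(3) = 8; u(4) = 11; u(5) = 3.
Since u(5) = u(2) = 3, the sequence is eventually periodic: after a pre-period of length 2 it cycles with period 3.
For k ≥ 2, u(k) depends only on (k - 2) mod 3. (114 - 2) mod 3 = 1, so u(114) = u(3) = 8.

8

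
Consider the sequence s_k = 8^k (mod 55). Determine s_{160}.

1

Computing terms: s_1 = 8, s_2 = 9, s_3 = 17, s_4 = 26, s_5 = 43, s_6 = 14, s_7 = 2, s_8 = 16, s_9 = 18, s_{10} = 34, s_{11} = 52, s_{12} = 31, s_{13} = 28, s_{14} = 4, s_{15} = 32, s_{16} = 36, s_{17} = 13, s_{18} = 49, s_{19} = 7, s_{20} = 1, s_{21} = 8.
Since s_{21} = s_1 = 8, the sequence is periodic with period 20.
(160 - 1) mod 20 = 19, so s_{160} = s_{20} = 1.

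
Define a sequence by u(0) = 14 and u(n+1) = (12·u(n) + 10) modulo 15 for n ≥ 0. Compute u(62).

1

We have u(0) = 14,  u(1) = 13,  u(2) = 1,  u(3) = 7,  u(4) = 4,  u(5) = 13.
Since u(5) = u(1) = 13, the sequence is eventually periodic: after a pre-period of length 1 it cycles with period 4.
For n ≥ 1, u(n) depends only on (n - 1) mod 4. (62 - 1) mod 4 = 1, so u(62) = u(2) = 1.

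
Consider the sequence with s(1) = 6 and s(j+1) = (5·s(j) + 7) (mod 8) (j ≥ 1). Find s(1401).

6

Computing terms: s(1) = 6, s(2) = 5, s(3) = 0, s(4) = 7, s(5) = 2, s(6) = 1, s(7) = 4, s(8) = 3, s(9) = 6.
Since s(9) = s(1) = 6, the sequence is periodic with period 8.
So s(1401) = s(1 + ((1401-1) mod 8)) = s(1) = 6.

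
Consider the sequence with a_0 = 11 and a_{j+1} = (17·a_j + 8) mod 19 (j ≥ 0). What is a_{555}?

4

Listing terms: a_0 = 11,  a_1 = 5,  a_2 = 17,  a_3 = 12,  a_4 = 3,  a_5 = 2,  a_6 = 4,  a_7 = 0,  a_8 = 8,  a_9 = 11.
The sequence repeats with period 9.
(555 - 0) mod 9 = 6, so a_{555} = a_6 = 4.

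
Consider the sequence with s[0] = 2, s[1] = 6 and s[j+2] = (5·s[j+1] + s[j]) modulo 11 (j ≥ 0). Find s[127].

5

s[0] = 2,  s[1] = 6,  s[2] = 10,  s[3] = 1,  s[4] = 4,  s[5] = 10,  s[6] = 10,  s[7] = 5,  s[8] = 2,  s[9] = 4,  s[10] = 0,  s[11] = 4,  s[12] = 9,  s[13] = 5,  s[14] = 1,  s[15] = 10,  s[16] = 7,  s[17] = 1,  s[18] = 1,  s[19] = 6,  s[20] = 9,  s[21] = 7,  s[22] = 0,  s[23] = 7,  s[24] = 2,  s[25] = 6.
The sequence repeats with period 24.
(127 - 0) mod 24 = 7, so s[127] = s[7] = 5.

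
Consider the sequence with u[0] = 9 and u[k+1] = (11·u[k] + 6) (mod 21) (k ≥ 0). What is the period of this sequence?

Computing terms: u[0] = 9; u[1] = 0; u[2] = 6; u[3] = 9.
The sequence repeats with period 3.

3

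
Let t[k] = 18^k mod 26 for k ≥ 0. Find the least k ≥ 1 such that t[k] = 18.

Listing terms: t[0] = 1; t[1] = 18; t[2] = 12; t[3] = 8; t[4] = 14; t[5] = 18.
Since t[5] = t[1] = 18, the sequence is eventually periodic: after a pre-period of length 1 it cycles with period 4.
The value 18 first appears (with k ≥ 1) at t[1].

1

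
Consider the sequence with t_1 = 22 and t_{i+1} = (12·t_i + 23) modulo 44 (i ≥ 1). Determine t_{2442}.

43

Listing terms: t_1 = 22; t_2 = 23; t_3 = 35; t_4 = 3; t_5 = 15; t_6 = 27; t_7 = 39; t_8 = 7; t_9 = 19; t_{10} = 31; t_{11} = 43; t_{12} = 11; t_{13} = 23.
Since t_{13} = t_2 = 23, the sequence is eventually periodic: after a pre-period of length 1 it cycles with period 11.
For i ≥ 2, t_i depends only on (i - 2) mod 11. (2442 - 2) mod 11 = 9, so t_{2442} = t_{11} = 43.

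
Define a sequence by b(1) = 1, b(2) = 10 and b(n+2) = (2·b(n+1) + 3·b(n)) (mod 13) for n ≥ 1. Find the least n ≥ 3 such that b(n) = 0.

5

Computing terms: b(1) = 1,  b(2) = 10,  b(3) = 10,  b(4) = 11,  b(5) = 0,  b(6) = 7,  b(7) = 1,  b(8) = 10.
The sequence repeats with period 6.
The value 0 first appears (with n ≥ 3) at b(5).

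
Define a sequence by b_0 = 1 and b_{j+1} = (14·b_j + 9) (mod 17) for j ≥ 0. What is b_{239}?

We have b_0 = 1; b_1 = 6; b_2 = 8; b_3 = 2; b_4 = 3; b_5 = 0; b_6 = 9; b_7 = 16; b_8 = 12; b_9 = 7; b_{10} = 5; b_{11} = 11; b_{12} = 10; b_{13} = 13; b_{14} = 4; b_{15} = 14; b_{16} = 1.
The sequence repeats with period 16.
So b_{239} = b_{0 + ((239-0) mod 16)} = b_{15} = 14.

14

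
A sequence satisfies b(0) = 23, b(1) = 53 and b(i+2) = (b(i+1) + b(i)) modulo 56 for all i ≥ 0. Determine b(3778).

41

We have b(0) = 23; b(1) = 53; b(2) = 20; b(3) = 17; b(4) = 37; b(5) = 54; b(6) = 35; b(7) = 33; b(8) = 12; b(9) = 45; b(10) = 1; b(11) = 46; b(12) = 47; b(13) = 37; b(14) = 28; b(15) = 9; b(16) = 37; b(17) = 46; b(18) = 27; b(19) = 17; b(20) = 44; b(21) = 5; b(22) = 49; b(23) = 54; b(24) = 47; b(25) = 45; b(26) = 36; b(27) = 25; b(28) = 5; b(29) = 30; b(30) = 35; b(31) = 9; b(32) = 44; b(33) = 53; b(34) = 41; b(35) = 38; b(36) = 23; b(37) = 5; b(38) = 28; b(39) = 33; b(40) = 5; b(41) = 38; b(42) = 43; b(43) = 25; b(44) = 12; b(45) = 37; b(46) = 49; b(47) = 30; b(48) = 23; b(49) = 53.
The sequence repeats with period 48.
So b(3778) = b(0 + ((3778-0) mod 48)) = b(34) = 41.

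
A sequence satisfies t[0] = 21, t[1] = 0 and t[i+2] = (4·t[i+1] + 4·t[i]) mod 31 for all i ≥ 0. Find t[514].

Listing terms: t[0] = 21,  t[1] = 0,  t[2] = 22,  t[3] = 26,  t[4] = 6,  t[5] = 4,  t[6] = 9,  t[7] = 21,  t[8] = 27,  t[9] = 6,  t[10] = 8,  t[11] = 25,  t[12] = 8,  t[13] = 8,  t[14] = 2,  t[15] = 9,  t[16] = 13,  t[17] = 26,  t[18] = 1,  t[19] = 15,  t[20] = 2,  t[21] = 6,  t[22] = 1,  t[23] = 28,  t[24] = 23,  t[25] = 18,  t[26] = 9,  t[27] = 15,  t[28] = 3,  t[29] = 10,  t[30] = 21,  t[31] = 0.
Since (t[30], t[31]) = (t[0], t[1]) = (21, 0) (two consecutive terms determine the rest), the sequence is periodic with period 30.
(514 - 0) mod 30 = 4, so t[514] = t[4] = 6.

6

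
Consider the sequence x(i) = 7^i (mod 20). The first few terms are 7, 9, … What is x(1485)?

7

We have x(1) = 7,  x(2) = 9,  x(3) = 3,  x(4) = 1,  x(5) = 7.
The sequence repeats with period 4.
(1485 - 1) mod 4 = 0, so x(1485) = x(1) = 7.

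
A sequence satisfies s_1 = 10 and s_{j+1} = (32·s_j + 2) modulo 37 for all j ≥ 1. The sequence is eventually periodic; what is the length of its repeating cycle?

Listing terms: s_1 = 10,  s_2 = 26,  s_3 = 20,  s_4 = 13,  s_5 = 11,  s_6 = 21,  s_7 = 8,  s_8 = 36,  s_9 = 7,  s_{10} = 4,  s_{11} = 19,  s_{12} = 18,  s_{13} = 23,  s_{14} = 35,  s_{15} = 12,  s_{16} = 16,  s_{17} = 33,  s_{18} = 22,  s_{19} = 3,  s_{20} = 24,  s_{21} = 30,  s_{22} = 0,  s_{23} = 2,  s_{24} = 29,  s_{25} = 5,  s_{26} = 14,  s_{27} = 6,  s_{28} = 9,  s_{29} = 31,  s_{30} = 32,  s_{31} = 27,  s_{32} = 15,  s_{33} = 1,  s_{34} = 34,  s_{35} = 17,  s_{36} = 28,  s_{37} = 10.
Since s_{37} = s_1 = 10, the sequence is periodic with period 36.

36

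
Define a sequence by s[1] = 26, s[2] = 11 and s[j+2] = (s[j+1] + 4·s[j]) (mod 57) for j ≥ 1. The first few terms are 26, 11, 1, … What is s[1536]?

Listing terms: s[1] = 26,  s[2] = 11,  s[3] = 1,  s[4] = 45,  s[5] = 49,  s[6] = 1,  s[7] = 26,  s[8] = 30,  s[9] = 20,  s[10] = 26,  s[11] = 49,  s[12] = 39,  s[13] = 7,  s[14] = 49,  s[15] = 20,  s[16] = 45,  s[17] = 11,  s[18] = 20,  s[19] = 7,  s[20] = 30,  s[21] = 1,  s[22] = 7,  s[23] = 11,  s[24] = 39,  s[25] = 26,  s[26] = 11.
The sequence repeats with period 24.
So s[1536] = s[1 + ((1536-1) mod 24)] = s[24] = 39.

39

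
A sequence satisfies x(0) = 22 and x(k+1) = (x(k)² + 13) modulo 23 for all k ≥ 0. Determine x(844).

x(0) = 22, x(1) = 14, x(2) = 2, x(3) = 17, x(4) = 3, x(5) = 22.
Since x(5) = x(0) = 22, the sequence is periodic with period 5.
(844 - 0) mod 5 = 4, so x(844) = x(4) = 3.

3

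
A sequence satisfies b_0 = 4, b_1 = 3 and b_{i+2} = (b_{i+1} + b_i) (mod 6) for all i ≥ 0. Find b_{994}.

b_0 = 4,  b_1 = 3,  b_2 = 1,  b_3 = 4,  b_4 = 5,  b_5 = 3,  b_6 = 2,  b_7 = 5,  b_8 = 1,  b_9 = 0,  b_{10} = 1,  b_{11} = 1,  b_{12} = 2,  b_{13} = 3,  b_{14} = 5,  b_{15} = 2,  b_{16} = 1,  b_{17} = 3,  b_{18} = 4,  b_{19} = 1,  b_{20} = 5,  b_{21} = 0,  b_{22} = 5,  b_{23} = 5,  b_{24} = 4,  b_{25} = 3.
Since (b_{24}, b_{25}) = (b_0, b_1) = (4, 3) (two consecutive terms determine the rest), the sequence is periodic with period 24.
(994 - 0) mod 24 = 10, so b_{994} = b_{10} = 1.

1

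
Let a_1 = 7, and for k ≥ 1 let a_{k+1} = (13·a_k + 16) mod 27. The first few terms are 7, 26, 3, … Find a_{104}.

20

a_1 = 7; a_2 = 26; a_3 = 3; a_4 = 1; a_5 = 2; a_6 = 15; a_7 = 22; a_8 = 5; a_9 = 0; a_{10} = 16; a_{11} = 8; a_{12} = 12; a_{13} = 10; a_{14} = 11; a_{15} = 24; a_{16} = 4; a_{17} = 14; a_{18} = 9; a_{19} = 25; a_{20} = 17; a_{21} = 21; a_{22} = 19; a_{23} = 20; a_{24} = 6; a_{25} = 13; a_{26} = 23; a_{27} = 18; a_{28} = 7.
The sequence repeats with period 27.
So a_{104} = a_{1 + ((104-1) mod 27)} = a_{23} = 20.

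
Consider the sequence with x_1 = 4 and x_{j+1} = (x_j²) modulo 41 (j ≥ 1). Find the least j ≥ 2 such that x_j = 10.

3

We have x_1 = 4; x_2 = 16; x_3 = 10; x_4 = 18; x_5 = 37; x_6 = 16.
Since x_6 = x_2 = 16, the sequence is eventually periodic: after a pre-period of length 1 it cycles with period 4.
The value 10 first appears (with j ≥ 2) at x_3.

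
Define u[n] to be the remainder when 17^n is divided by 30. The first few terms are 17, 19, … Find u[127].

We have u[1] = 17, u[2] = 19, u[3] = 23, u[4] = 1, u[5] = 17.
The sequence repeats with period 4.
So u[127] = u[1 + ((127-1) mod 4)] = u[3] = 23.

23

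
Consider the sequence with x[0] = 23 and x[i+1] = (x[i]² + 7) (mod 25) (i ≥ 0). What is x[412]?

13

Computing terms: x[0] = 23; x[1] = 11; x[2] = 3; x[3] = 16; x[4] = 13; x[5] = 1; x[6] = 8; x[7] = 21; x[8] = 23.
Since x[8] = x[0] = 23, the sequence is periodic with period 8.
(412 - 0) mod 8 = 4, so x[412] = x[4] = 13.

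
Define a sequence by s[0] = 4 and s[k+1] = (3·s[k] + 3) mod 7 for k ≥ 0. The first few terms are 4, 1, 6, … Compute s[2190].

Computing terms: s[0] = 4; s[1] = 1; s[2] = 6; s[3] = 0; s[4] = 3; s[5] = 5; s[6] = 4.
Since s[6] = s[0] = 4, the sequence is periodic with period 6.
So s[2190] = s[0 + ((2190-0) mod 6)] = s[0] = 4.

4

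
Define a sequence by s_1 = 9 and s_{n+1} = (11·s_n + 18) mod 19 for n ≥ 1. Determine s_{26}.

3

Computing terms: s_1 = 9, s_2 = 3, s_3 = 13, s_4 = 9.
Since s_4 = s_1 = 9, the sequence is periodic with period 3.
So s_{26} = s_{1 + ((26-1) mod 3)} = s_2 = 3.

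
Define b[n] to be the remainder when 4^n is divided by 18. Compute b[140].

16

We have b[1] = 4,  b[2] = 16,  b[3] = 10,  b[4] = 4.
Since b[4] = b[1] = 4, the sequence is periodic with period 3.
(140 - 1) mod 3 = 1, so b[140] = b[2] = 16.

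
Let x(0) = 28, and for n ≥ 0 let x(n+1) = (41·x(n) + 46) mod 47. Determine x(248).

45

Computing terms: x(0) = 28,  x(1) = 19,  x(2) = 26,  x(3) = 31,  x(4) = 1,  x(5) = 40,  x(6) = 41,  x(7) = 35,  x(8) = 24,  x(9) = 43,  x(10) = 23,  x(11) = 2,  x(12) = 34,  x(13) = 30,  x(14) = 7,  x(15) = 4,  x(16) = 22,  x(17) = 8,  x(18) = 45,  x(19) = 11,  x(20) = 27,  x(21) = 25,  x(22) = 37,  x(23) = 12,  x(24) = 21,  x(25) = 14,  x(26) = 9,  x(27) = 39,  x(28) = 0,  x(29) = 46,  x(30) = 5,  x(31) = 16,  x(32) = 44,  x(33) = 17,  x(34) = 38,  x(35) = 6,  x(36) = 10,  x(37) = 33,  x(38) = 36,  x(39) = 18,  x(40) = 32,  x(41) = 42,  x(42) = 29,  x(43) = 13,  x(44) = 15,  x(45) = 3,  x(46) = 28.
The sequence repeats with period 46.
So x(248) = x(0 + ((248-0) mod 46)) = x(18) = 45.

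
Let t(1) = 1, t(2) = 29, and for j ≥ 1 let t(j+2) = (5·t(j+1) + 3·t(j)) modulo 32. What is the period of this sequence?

Computing terms: t(1) = 1,  t(2) = 29,  t(3) = 20,  t(4) = 27,  t(5) = 3,  t(6) = 0,  t(7) = 9,  t(8) = 13,  t(9) = 28,  t(10) = 19,  t(11) = 19,  t(12) = 24,  t(13) = 17,  t(14) = 29,  t(15) = 4,  t(16) = 11,  t(17) = 3,  t(18) = 16,  t(19) = 25,  t(20) = 13,  t(21) = 12,  t(22) = 3,  t(23) = 19,  t(24) = 8,  t(25) = 1,  t(26) = 29.
Since (t(25), t(26)) = (t(1), t(2)) = (1, 29) (two consecutive terms determine the rest), the sequence is periodic with period 24.

24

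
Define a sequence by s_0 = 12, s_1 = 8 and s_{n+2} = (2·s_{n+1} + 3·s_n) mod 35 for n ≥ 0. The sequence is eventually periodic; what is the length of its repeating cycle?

6

Computing terms: s_0 = 12,  s_1 = 8,  s_2 = 17,  s_3 = 23,  s_4 = 27,  s_5 = 18,  s_6 = 12,  s_7 = 8.
The sequence repeats with period 6.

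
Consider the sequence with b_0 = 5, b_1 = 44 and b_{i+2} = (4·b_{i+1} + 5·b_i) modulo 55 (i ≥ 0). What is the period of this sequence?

10

Computing terms: b_0 = 5; b_1 = 44; b_2 = 36; b_3 = 34; b_4 = 41; b_5 = 4; b_6 = 1; b_7 = 24; b_8 = 46; b_9 = 29; b_{10} = 16; b_{11} = 44; b_{12} = 36.
Since (b_{11}, b_{12}) = (b_1, b_2) = (44, 36) (two consecutive terms determine the rest), the sequence is eventually periodic: after a pre-period of length 1 it cycles with period 10.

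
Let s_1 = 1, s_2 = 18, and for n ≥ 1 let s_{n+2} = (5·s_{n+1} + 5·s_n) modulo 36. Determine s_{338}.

6

Listing terms: s_1 = 1,  s_2 = 18,  s_3 = 23,  s_4 = 25,  s_5 = 24,  s_6 = 29,  s_7 = 13,  s_8 = 30,  s_9 = 35,  s_{10} = 1,  s_{11} = 0,  s_{12} = 5,  s_{13} = 25,  s_{14} = 6,  s_{15} = 11,  s_{16} = 13,  s_{17} = 12,  s_{18} = 17,  s_{19} = 1,  s_{20} = 18.
The sequence repeats with period 18.
So s_{338} = s_{1 + ((338-1) mod 18)} = s_{14} = 6.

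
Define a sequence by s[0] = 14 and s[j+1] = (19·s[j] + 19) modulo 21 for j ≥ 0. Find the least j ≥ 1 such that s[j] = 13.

5

Listing terms: s[0] = 14,  s[1] = 12,  s[2] = 16,  s[3] = 8,  s[4] = 3,  s[5] = 13,  s[6] = 14.
The sequence repeats with period 6.
The value 13 first appears (with j ≥ 1) at s[5].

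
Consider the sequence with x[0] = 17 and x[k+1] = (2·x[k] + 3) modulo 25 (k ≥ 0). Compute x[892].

Listing terms: x[0] = 17,  x[1] = 12,  x[2] = 2,  x[3] = 7,  x[4] = 17.
Since x[4] = x[0] = 17, the sequence is periodic with period 4.
So x[892] = x[0 + ((892-0) mod 4)] = x[0] = 17.

17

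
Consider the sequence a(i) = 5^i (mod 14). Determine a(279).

13

a(1) = 5; a(2) = 11; a(3) = 13; a(4) = 9; a(5) = 3; a(6) = 1; a(7) = 5.
Since a(7) = a(1) = 5, the sequence is periodic with period 6.
(279 - 1) mod 6 = 2, so a(279) = a(3) = 13.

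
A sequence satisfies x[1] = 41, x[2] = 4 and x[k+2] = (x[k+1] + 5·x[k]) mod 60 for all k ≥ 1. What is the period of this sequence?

6

Computing terms: x[1] = 41,  x[2] = 4,  x[3] = 29,  x[4] = 49,  x[5] = 14,  x[6] = 19,  x[7] = 29,  x[8] = 4,  x[9] = 29.
Since (x[8], x[9]) = (x[2], x[3]) = (4, 29) (two consecutive terms determine the rest), the sequence is eventually periodic: after a pre-period of length 1 it cycles with period 6.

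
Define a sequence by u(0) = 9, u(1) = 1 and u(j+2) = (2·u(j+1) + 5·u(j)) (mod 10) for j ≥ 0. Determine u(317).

Listing terms: u(0) = 9; u(1) = 1; u(2) = 7; u(3) = 9; u(4) = 3; u(5) = 1; u(6) = 7.
Since (u(5), u(6)) = (u(1), u(2)) = (1, 7) (two consecutive terms determine the rest), the sequence is eventually periodic: after a pre-period of length 1 it cycles with period 4.
For j ≥ 1, u(j) depends only on (j - 1) mod 4. (317 - 1) mod 4 = 0, so u(317) = u(1) = 1.

1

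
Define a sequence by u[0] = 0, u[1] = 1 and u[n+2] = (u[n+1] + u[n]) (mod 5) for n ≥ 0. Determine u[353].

3

u[0] = 0,  u[1] = 1,  u[2] = 1,  u[3] = 2,  u[4] = 3,  u[5] = 0,  u[6] = 3,  u[7] = 3,  u[8] = 1,  u[9] = 4,  u[10] = 0,  u[11] = 4,  u[12] = 4,  u[13] = 3,  u[14] = 2,  u[15] = 0,  u[16] = 2,  u[17] = 2,  u[18] = 4,  u[19] = 1,  u[20] = 0,  u[21] = 1.
Since (u[20], u[21]) = (u[0], u[1]) = (0, 1) (two consecutive terms determine the rest), the sequence is periodic with period 20.
(353 - 0) mod 20 = 13, so u[353] = u[13] = 3.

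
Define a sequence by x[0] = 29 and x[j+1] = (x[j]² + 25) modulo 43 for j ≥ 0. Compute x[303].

We have x[0] = 29; x[1] = 6; x[2] = 18; x[3] = 5; x[4] = 7; x[5] = 31; x[6] = 40; x[7] = 34; x[8] = 20; x[9] = 38; x[10] = 7.
Since x[10] = x[4] = 7, the sequence is eventually periodic: after a pre-period of length 4 it cycles with period 6.
For j ≥ 4, x[j] depends only on (j - 4) mod 6. (303 - 4) mod 6 = 5, so x[303] = x[9] = 38.

38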